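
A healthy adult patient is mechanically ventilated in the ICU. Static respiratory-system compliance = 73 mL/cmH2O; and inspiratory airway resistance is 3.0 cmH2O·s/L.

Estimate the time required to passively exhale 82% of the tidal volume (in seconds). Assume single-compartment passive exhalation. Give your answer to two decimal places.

0.38

τ = R × C = 3.0 × 73 mL/cmH2O = 3.0 × 0.073 L/cmH2O = 0.219 s.
Exhaled fraction f = 1 − e^(−t/τ) → t = −τ·ln(1 − f) = −0.219·ln(0.18) = 0.3755 s.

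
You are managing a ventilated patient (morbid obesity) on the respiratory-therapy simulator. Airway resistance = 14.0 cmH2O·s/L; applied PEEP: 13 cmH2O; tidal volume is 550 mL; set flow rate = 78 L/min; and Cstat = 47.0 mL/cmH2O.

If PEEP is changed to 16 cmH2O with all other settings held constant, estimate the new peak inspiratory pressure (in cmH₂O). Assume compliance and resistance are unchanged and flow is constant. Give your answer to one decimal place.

45.9

Flow: 78 L/min ÷ 60 = 1.3 L/s.
PIP = Vt/C + R·V̇ + PEEP (constant-flow equation of motion).
Only the baseline term changes: ΔPIP = ΔPEEP = 16 − 13 = 3.0 cmH2O.
Original PIP = 550/47.0 + 14.0×1.3 + 13 = 42.902 cmH2O; new PIP = 42.902 + (3.0) = 45.902 cmH2O.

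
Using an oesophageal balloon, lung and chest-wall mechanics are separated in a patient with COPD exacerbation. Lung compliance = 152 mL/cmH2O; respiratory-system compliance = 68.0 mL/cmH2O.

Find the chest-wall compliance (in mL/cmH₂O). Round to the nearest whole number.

1/Ccw = 1/Crs − 1/CL.
1/Ccw = 1/68.0 − 1/152 = 0.008127.
Ccw = 123.05 mL/cmH2O.

123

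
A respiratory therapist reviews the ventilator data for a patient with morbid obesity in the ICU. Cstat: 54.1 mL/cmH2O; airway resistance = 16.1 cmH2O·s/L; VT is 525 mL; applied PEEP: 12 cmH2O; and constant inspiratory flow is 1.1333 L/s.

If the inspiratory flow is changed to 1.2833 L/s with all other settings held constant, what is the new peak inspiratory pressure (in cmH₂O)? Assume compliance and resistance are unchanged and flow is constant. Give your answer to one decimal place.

PIP = Vt/C + R·V̇ + PEEP (constant-flow equation of motion).
Only the resistive term changes: ΔPIP = R × ΔV̇ = 16.1 × (1.2833 − 1.1333) = 16.1 × 0.15 = 2.415 cmH2O.
Original PIP = 525/54.1 + 16.1×1.1333 + 12 = 39.95 cmH2O; new PIP = 39.95 + (2.415) = 42.365 cmH2O.

42.4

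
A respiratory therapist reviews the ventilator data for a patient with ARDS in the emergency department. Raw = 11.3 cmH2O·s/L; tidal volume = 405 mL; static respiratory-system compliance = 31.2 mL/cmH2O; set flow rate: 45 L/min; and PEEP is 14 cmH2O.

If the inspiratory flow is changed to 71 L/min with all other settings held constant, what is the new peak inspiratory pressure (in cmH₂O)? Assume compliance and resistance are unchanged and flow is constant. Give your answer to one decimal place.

40.4

Flow: 45 L/min ÷ 60 = 0.75 L/s.
New flow: 71 L/min ÷ 60 = 1.1833 L/s.
PIP = Vt/C + R·V̇ + PEEP (constant-flow equation of motion).
Only the resistive term changes: ΔPIP = R × ΔV̇ = 11.3 × (1.1833 − 0.75) = 11.3 × 0.4333 = 4.896 cmH2O.
Original PIP = 405/31.2 + 11.3×0.75 + 14 = 35.456 cmH2O; new PIP = 35.456 + (4.896) = 40.352 cmH2O.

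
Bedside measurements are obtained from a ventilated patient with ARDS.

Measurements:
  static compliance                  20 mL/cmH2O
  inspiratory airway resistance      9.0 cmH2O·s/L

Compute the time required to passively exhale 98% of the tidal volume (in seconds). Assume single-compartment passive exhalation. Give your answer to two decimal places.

0.70

τ = R × C = 9.0 × 20 mL/cmH2O = 9.0 × 0.020 L/cmH2O = 0.18 s.
Exhaled fraction f = 1 − e^(−t/τ) → t = −τ·ln(1 − f) = −0.18·ln(0.02) = 0.7042 s.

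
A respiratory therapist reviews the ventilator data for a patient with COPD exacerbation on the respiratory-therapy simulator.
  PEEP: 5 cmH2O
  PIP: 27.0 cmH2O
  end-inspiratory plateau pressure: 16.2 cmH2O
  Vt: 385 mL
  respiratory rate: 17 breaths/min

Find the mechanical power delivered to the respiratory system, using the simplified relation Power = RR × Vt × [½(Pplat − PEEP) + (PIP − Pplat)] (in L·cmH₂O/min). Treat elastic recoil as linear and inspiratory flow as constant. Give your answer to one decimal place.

Per-breath work = Vt × [½(Pplat−PEEP) + (PIP−Pplat)] = 0.385 × [0.5×11.2 + 10.8] = 0.385 × 16.4 = 6.314 L·cmH2O.
Power = 17 × 6.314 = 107.34 L·cmH2O/min.

107.3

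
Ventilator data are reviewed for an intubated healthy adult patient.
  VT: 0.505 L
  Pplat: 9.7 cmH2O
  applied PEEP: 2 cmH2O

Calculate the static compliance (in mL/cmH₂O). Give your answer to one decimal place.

65.6

Cstat = Vt / (Pplat − PEEP) = 505 / (9.7 − 2) = 505 / 7.7 = 65.584 mL/cmH2O.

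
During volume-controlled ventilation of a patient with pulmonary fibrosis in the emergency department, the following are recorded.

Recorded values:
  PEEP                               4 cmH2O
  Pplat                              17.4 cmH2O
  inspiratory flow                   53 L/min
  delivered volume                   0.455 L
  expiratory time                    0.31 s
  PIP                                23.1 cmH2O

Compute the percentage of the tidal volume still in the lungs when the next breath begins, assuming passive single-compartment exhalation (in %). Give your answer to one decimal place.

Flow: 53 L/min ÷ 60 = 0.8833 L/s.
R = (PIP − Pplat)/V̇ = (23.1 − 17.4) / 0.8833 = 5.7/0.8833 = 6.453 cmH2O·s/L.
C = Vt/(Pplat − PEEP) = 455.0 / (17.4 − 4) = 455.0/13.4 = 33.955 mL/cmH2O.
τ = R × C = 6.453 × 0.03396 L/cmH2O = 0.2191 s.
Fraction remaining at end-expiration = e^(−Te/τ) = e^(−0.31/0.2191) = 0.243 → 24.3%.

24.3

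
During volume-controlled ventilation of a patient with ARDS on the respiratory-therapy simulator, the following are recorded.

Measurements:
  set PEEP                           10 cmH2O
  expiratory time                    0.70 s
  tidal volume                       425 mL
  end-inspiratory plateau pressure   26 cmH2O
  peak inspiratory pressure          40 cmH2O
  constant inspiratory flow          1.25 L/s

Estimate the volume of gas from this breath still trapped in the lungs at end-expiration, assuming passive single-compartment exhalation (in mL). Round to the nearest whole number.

40

R = (PIP − Pplat)/V̇ = (40 − 26) / 1.25 = 14.0/1.25 = 11.2 cmH2O·s/L.
C = Vt/(Pplat − PEEP) = 425.0 / (26 − 10) = 425.0/16.0 = 26.563 mL/cmH2O.
τ = R × C = 11.2 × 0.02656 L/cmH2O = 0.2975 s.
Fraction remaining = e^(−Te/τ) = e^(−0.70/0.2975) = 0.09509.
Trapped volume = 425.0 × 0.09509 = 40.413 mL.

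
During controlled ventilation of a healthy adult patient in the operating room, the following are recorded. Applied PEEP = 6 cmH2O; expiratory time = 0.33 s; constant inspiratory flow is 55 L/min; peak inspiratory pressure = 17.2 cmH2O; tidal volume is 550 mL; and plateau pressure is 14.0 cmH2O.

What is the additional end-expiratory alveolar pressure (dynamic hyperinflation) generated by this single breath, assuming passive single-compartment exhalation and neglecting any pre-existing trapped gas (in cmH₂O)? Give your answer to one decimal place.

Flow: 55 L/min ÷ 60 = 0.9167 L/s.
R = (PIP − Pplat)/V̇ = (17.2 − 14.0) / 0.9167 = 3.2/0.9167 = 3.491 cmH2O·s/L.
C = Vt/(Pplat − PEEP) = 550.0 / (14.0 − 6) = 550.0/8.0 = 68.75 mL/cmH2O.
τ = R × C = 3.491 × 0.06875 L/cmH2O = 0.24 s.
Fraction remaining = e^(−Te/τ) = e^(−0.33/0.24) = 0.2528; trapped volume = 550.0 × 0.2528 = 139.04 mL.
Additional alveolar pressure from trapping ≈ V_trapped / C = 139.04 / 68.75 = 2.022 cmH2O.

2.0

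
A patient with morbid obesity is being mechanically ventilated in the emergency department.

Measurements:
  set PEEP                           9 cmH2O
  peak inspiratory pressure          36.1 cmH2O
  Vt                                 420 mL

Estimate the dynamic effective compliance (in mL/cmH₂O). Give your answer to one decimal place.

15.5

Dynamic compliance = Vt / (PIP − PEEP) = 420 / (36.1 − 9) = 420 / 27.1 = 15.498 mL/cmH2O.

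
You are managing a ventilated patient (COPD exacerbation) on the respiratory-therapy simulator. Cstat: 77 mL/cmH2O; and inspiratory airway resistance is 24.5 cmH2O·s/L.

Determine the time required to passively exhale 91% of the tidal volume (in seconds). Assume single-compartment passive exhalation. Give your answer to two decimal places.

4.54

τ = R × C = 24.5 × 77 mL/cmH2O = 24.5 × 0.077 L/cmH2O = 1.887 s.
Exhaled fraction f = 1 − e^(−t/τ) → t = −τ·ln(1 − f) = −1.887·ln(0.09) = 4.544 s.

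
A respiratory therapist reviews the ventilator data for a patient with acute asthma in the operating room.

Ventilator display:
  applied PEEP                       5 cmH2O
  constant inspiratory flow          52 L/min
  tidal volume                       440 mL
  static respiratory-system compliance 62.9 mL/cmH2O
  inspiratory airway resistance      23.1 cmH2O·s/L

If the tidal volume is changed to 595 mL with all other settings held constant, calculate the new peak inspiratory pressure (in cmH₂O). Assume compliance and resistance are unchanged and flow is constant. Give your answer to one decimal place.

Flow: 52 L/min ÷ 60 = 0.8667 L/s.
PIP = Vt/C + R·V̇ + PEEP (constant-flow equation of motion).
Only the elastic term changes: ΔPIP = ΔVt / C = (595 − 440) / 62.9 = 2.464 cmH2O.
Original PIP = 440/62.9 + 23.1×0.8667 + 5 = 32.016 cmH2O; new PIP = 32.016 + (2.464) = 34.48 cmH2O.

34.5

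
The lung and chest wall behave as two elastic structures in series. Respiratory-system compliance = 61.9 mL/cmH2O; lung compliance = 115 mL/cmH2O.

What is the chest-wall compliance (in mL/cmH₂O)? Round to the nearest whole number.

1/Ccw = 1/Crs − 1/CL.
1/Ccw = 1/61.9 − 1/115 = 0.007459.
Ccw = 134.07 mL/cmH2O.

134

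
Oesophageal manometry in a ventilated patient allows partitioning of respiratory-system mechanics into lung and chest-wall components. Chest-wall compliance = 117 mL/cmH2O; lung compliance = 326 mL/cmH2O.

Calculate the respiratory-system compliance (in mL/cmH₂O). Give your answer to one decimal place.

Lung and chest wall are elastances in series: 1/Crs = 1/CL + 1/Ccw.
1/Crs = 1/326 + 1/117 = 0.01161.
Crs = 86.133 mL/cmH2O.

86.1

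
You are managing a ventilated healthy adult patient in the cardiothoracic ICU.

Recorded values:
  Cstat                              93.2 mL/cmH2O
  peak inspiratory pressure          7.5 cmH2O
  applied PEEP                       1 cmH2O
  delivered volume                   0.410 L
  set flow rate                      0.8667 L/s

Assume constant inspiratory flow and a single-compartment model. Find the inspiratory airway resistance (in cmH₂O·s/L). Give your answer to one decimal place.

Equation of motion (constant flow): PIP = Vt/C + R·V̇ + PEEP.
R·V̇ = PIP − Vt/C − PEEP = 7.5 − 410/93.2 − 1 = 7.5 − 4.399 − 1 = 2.101 cmH2O.
R = 2.101 / 0.8667 = 2.424 cmH2O·s/L.

2.4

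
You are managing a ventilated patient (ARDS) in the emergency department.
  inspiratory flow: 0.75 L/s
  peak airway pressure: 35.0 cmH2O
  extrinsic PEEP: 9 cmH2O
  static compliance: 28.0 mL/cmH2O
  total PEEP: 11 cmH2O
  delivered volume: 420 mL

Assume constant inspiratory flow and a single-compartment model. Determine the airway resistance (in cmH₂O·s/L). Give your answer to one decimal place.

Total PEEP = 11 cmH2O (set 9 + intrinsic 2); this is the baseline alveolar pressure.
Equation of motion (constant flow): PIP = Vt/C + R·V̇ + PEEP.
R·V̇ = PIP − Vt/C − PEEP = 35.0 − 420/28.0 − 11 = 35.0 − 15.0 − 11 = 9.0 cmH2O.
R = 9.0 / 0.75 = 12.0 cmH2O·s/L.

12.0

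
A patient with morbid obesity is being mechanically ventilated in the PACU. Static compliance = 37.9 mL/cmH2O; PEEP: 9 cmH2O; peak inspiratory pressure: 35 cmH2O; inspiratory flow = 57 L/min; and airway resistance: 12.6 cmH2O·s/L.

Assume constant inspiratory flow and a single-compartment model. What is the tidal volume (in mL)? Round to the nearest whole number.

532

Flow: 57 L/min ÷ 60 = 0.95 L/s.
Equation of motion (constant flow): PIP = Vt/C + R·V̇ + PEEP.
Vt/C = PIP − R·V̇ − PEEP = 35 − 11.97 − 9 = 14.03 cmH2O.
Vt = C × 14.03 = 37.9 × 14.03 = 531.74 mL.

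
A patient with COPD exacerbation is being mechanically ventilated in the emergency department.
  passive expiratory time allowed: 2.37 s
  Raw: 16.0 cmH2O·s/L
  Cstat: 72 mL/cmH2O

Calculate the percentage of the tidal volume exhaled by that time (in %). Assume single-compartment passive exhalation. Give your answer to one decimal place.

τ = R × C = 16.0 × 72 mL/cmH2O = 16.0 × 0.072 L/cmH2O = 1.152 s.
Passive exhalation: V(t)/V₀ = e^(−t/τ) = e^(−2.37/1.152) = 0.1278.
Fraction exhaled = 1 − 0.1278 = 0.8722 → 87.22%.

87.2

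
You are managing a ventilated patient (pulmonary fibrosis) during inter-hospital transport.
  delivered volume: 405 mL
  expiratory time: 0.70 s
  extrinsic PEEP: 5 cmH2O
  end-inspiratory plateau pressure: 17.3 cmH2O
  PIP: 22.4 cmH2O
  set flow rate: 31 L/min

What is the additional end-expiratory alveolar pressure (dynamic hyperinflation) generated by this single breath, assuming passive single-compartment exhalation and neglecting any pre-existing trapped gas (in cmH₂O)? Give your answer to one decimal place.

1.4

Flow: 31 L/min ÷ 60 = 0.5167 L/s.
R = (PIP − Pplat)/V̇ = (22.4 − 17.3) / 0.5167 = 5.1/0.5167 = 9.87 cmH2O·s/L.
C = Vt/(Pplat − PEEP) = 405.0 / (17.3 − 5) = 405.0/12.3 = 32.927 mL/cmH2O.
τ = R × C = 9.87 × 0.03293 L/cmH2O = 0.325 s.
Fraction remaining = e^(−Te/τ) = e^(−0.70/0.325) = 0.116; trapped volume = 405.0 × 0.116 = 46.98 mL.
Additional alveolar pressure from trapping ≈ V_trapped / C = 46.98 / 32.927 = 1.427 cmH2O.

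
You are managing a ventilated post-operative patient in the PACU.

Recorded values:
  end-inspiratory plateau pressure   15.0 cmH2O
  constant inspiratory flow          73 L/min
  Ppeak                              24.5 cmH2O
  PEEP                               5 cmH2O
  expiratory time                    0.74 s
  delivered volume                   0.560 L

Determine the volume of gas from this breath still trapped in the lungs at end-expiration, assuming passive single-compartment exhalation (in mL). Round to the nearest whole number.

103

Flow: 73 L/min ÷ 60 = 1.2167 L/s.
R = (PIP − Pplat)/V̇ = (24.5 − 15.0) / 1.2167 = 9.5/1.2167 = 7.808 cmH2O·s/L.
C = Vt/(Pplat − PEEP) = 560.0 / (15.0 − 5) = 560.0/10.0 = 56.0 mL/cmH2O.
τ = R × C = 7.808 × 0.056 L/cmH2O = 0.4372 s.
Fraction remaining = e^(−Te/τ) = e^(−0.74/0.4372) = 0.184.
Trapped volume = 560.0 × 0.184 = 103.04 mL.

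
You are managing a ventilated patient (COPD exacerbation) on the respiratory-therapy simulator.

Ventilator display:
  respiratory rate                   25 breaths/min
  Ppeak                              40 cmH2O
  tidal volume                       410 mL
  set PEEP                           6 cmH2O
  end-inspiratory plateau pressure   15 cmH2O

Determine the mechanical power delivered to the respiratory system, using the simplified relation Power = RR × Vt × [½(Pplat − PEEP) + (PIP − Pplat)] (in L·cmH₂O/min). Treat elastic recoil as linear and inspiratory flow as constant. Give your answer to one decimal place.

302.4

Per-breath work = Vt × [½(Pplat−PEEP) + (PIP−Pplat)] = 0.410 × [0.5×9.0 + 25.0] = 0.410 × 29.5 = 12.095 L·cmH2O.
Power = 25 × 12.095 = 302.38 L·cmH2O/min.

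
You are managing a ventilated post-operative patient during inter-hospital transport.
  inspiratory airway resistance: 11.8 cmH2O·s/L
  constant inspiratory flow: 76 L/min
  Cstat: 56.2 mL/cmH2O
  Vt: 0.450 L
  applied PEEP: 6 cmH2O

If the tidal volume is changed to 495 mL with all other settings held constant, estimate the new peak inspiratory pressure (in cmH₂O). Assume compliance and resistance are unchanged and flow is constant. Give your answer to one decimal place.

29.8

Flow: 76 L/min ÷ 60 = 1.2667 L/s.
PIP = Vt/C + R·V̇ + PEEP (constant-flow equation of motion).
Only the elastic term changes: ΔPIP = ΔVt / C = (495 − 450) / 56.2 = 0.8007 cmH2O.
Original PIP = 450/56.2 + 11.8×1.2667 + 6 = 28.954 cmH2O; new PIP = 28.954 + (0.8007) = 29.755 cmH2O.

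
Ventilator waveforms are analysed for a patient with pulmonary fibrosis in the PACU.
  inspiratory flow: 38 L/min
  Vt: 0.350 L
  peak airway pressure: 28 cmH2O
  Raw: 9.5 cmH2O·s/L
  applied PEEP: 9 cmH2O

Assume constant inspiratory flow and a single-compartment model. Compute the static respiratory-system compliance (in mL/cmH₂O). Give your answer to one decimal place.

Flow: 38 L/min ÷ 60 = 0.6333 L/s.
Equation of motion (constant flow): PIP = Vt/C + R·V̇ + PEEP.
Vt/C = PIP − R·V̇ − PEEP = 28 − 9.5×0.6333 − 9 = 28 − 6.016 − 9 = 12.984 cmH2O.
C = Vt / 12.984 = 350 / 12.984 = 26.956 mL/cmH2O.

27.0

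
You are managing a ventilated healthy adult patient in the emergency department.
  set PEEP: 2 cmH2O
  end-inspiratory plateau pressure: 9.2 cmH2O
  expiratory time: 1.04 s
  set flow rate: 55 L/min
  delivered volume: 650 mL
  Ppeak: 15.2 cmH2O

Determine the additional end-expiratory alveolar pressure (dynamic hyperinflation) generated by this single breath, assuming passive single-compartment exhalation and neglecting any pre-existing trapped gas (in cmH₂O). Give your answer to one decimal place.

Flow: 55 L/min ÷ 60 = 0.9167 L/s.
R = (PIP − Pplat)/V̇ = (15.2 − 9.2) / 0.9167 = 6.0/0.9167 = 6.545 cmH2O·s/L.
C = Vt/(Pplat − PEEP) = 650.0 / (9.2 − 2) = 650.0/7.2 = 90.278 mL/cmH2O.
τ = R × C = 6.545 × 0.09028 L/cmH2O = 0.5909 s.
Fraction remaining = e^(−Te/τ) = e^(−1.04/0.5909) = 0.172; trapped volume = 650.0 × 0.172 = 111.8 mL.
Additional alveolar pressure from trapping ≈ V_trapped / C = 111.8 / 90.278 = 1.238 cmH2O.

1.2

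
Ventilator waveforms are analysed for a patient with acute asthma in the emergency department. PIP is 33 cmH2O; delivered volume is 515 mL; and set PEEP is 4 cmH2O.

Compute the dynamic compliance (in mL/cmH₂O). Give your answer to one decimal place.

Dynamic compliance = Vt / (PIP − PEEP) = 515 / (33 − 4) = 515 / 29.0 = 17.759 mL/cmH2O.

17.8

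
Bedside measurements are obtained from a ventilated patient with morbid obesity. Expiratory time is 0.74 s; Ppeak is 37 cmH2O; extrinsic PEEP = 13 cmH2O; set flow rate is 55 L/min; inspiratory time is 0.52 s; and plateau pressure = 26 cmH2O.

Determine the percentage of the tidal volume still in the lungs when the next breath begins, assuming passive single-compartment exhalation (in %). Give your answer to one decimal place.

18.6

Flow: 55 L/min ÷ 60 = 0.9167 L/s.
Vt = flow × Ti = 0.9167 L/s × 0.52 s × 1000 mL/L = 476.68 mL.
R = (PIP − Pplat)/V̇ = (37 − 26) / 0.9167 = 11.0/0.9167 = 12.0 cmH2O·s/L.
C = Vt/(Pplat − PEEP) = 476.68 / (26 − 13) = 476.68/13.0 = 36.668 mL/cmH2O.
τ = R × C = 12.0 × 0.03667 L/cmH2O = 0.44 s.
Fraction remaining at end-expiration = e^(−Te/τ) = e^(−0.74/0.44) = 0.186 → 18.6%.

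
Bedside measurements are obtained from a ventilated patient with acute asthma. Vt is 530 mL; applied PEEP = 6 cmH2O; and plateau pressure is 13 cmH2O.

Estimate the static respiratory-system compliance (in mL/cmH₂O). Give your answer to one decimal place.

75.7

Cstat = Vt / (Pplat − PEEP) = 530 / (13 − 6) = 530 / 7.0 = 75.714 mL/cmH2O.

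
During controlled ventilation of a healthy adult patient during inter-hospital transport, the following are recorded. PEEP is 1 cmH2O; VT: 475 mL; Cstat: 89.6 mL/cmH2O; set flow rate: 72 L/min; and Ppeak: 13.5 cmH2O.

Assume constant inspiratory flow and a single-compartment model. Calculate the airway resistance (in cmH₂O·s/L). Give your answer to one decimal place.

Flow: 72 L/min ÷ 60 = 1.2 L/s.
Equation of motion (constant flow): PIP = Vt/C + R·V̇ + PEEP.
R·V̇ = PIP − Vt/C − PEEP = 13.5 − 475/89.6 − 1 = 13.5 − 5.301 − 1 = 7.199 cmH2O.
R = 7.199 / 1.2 = 5.999 cmH2O·s/L.

6.0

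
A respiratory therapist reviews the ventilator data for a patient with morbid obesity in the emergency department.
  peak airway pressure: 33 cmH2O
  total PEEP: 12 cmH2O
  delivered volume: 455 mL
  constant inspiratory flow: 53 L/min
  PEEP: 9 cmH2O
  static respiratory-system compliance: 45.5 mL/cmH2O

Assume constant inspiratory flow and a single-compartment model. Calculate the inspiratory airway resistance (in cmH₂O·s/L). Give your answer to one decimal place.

Flow: 53 L/min ÷ 60 = 0.8833 L/s.
Total PEEP = 12 cmH2O (set 9 + intrinsic 3); this is the baseline alveolar pressure.
Equation of motion (constant flow): PIP = Vt/C + R·V̇ + PEEP.
R·V̇ = PIP − Vt/C − PEEP = 33 − 455/45.5 − 12 = 33 − 10.0 − 12 = 11.0 cmH2O.
R = 11.0 / 0.8833 = 12.453 cmH2O·s/L.

12.5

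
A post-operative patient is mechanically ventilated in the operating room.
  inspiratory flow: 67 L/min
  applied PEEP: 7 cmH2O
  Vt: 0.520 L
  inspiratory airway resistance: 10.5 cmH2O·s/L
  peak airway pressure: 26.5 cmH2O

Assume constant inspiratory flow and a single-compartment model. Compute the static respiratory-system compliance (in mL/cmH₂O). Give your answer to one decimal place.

66.9

Flow: 67 L/min ÷ 60 = 1.1167 L/s.
Equation of motion (constant flow): PIP = Vt/C + R·V̇ + PEEP.
Vt/C = PIP − R·V̇ − PEEP = 26.5 − 10.5×1.1167 − 7 = 26.5 − 11.725 − 7 = 7.775 cmH2O.
C = Vt / 7.775 = 520 / 7.775 = 66.881 mL/cmH2O.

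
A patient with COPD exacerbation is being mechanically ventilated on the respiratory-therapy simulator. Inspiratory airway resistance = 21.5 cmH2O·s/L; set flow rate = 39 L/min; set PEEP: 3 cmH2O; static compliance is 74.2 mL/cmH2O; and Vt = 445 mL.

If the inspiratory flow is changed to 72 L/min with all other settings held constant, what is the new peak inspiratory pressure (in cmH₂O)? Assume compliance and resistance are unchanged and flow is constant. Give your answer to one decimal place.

Flow: 39 L/min ÷ 60 = 0.65 L/s.
New flow: 72 L/min ÷ 60 = 1.2 L/s.
PIP = Vt/C + R·V̇ + PEEP (constant-flow equation of motion).
Only the resistive term changes: ΔPIP = R × ΔV̇ = 21.5 × (1.2 − 0.65) = 21.5 × 0.55 = 11.825 cmH2O.
Original PIP = 445/74.2 + 21.5×0.65 + 3 = 22.972 cmH2O; new PIP = 22.972 + (11.825) = 34.797 cmH2O.

34.8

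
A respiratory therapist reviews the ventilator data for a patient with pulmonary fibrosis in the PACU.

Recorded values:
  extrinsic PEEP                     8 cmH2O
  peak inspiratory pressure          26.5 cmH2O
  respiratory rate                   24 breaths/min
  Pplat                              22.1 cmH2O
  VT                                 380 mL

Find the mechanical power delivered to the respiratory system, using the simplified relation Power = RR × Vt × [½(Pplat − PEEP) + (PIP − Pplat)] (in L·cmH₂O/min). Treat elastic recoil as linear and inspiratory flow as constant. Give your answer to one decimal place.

104.4

Per-breath work = Vt × [½(Pplat−PEEP) + (PIP−Pplat)] = 0.380 × [0.5×14.1 + 4.4] = 0.380 × 11.45 = 4.351 L·cmH2O.
Power = 24 × 4.351 = 104.42 L·cmH2O/min.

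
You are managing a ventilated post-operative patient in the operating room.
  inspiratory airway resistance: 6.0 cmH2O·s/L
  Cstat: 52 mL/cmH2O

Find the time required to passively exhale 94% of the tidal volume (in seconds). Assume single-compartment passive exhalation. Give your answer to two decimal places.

τ = R × C = 6.0 × 52 mL/cmH2O = 6.0 × 0.052 L/cmH2O = 0.312 s.
Exhaled fraction f = 1 − e^(−t/τ) → t = −τ·ln(1 − f) = −0.312·ln(0.06) = 0.8778 s.

0.88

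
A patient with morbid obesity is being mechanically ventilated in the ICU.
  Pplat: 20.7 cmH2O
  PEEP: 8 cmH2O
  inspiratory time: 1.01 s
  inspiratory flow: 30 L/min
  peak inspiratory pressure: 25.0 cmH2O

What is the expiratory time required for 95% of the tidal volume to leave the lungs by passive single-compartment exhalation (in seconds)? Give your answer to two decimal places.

1.02

Flow: 30 L/min ÷ 60 = 0.5 L/s.
Vt = flow × Ti = 0.5 L/s × 1.01 s × 1000 mL/L = 505.0 mL.
R = (PIP − Pplat)/V̇ = (25.0 − 20.7) / 0.5 = 4.3/0.5 = 8.6 cmH2O·s/L.
C = Vt/(Pplat − PEEP) = 505.0 / (20.7 − 8) = 505.0/12.7 = 39.764 mL/cmH2O.
τ = R × C = 8.6 × 0.03976 L/cmH2O = 0.3419 s.
t = −τ·ln(1 − 0.95) = −0.3419·ln(0.05) = 1.024 s.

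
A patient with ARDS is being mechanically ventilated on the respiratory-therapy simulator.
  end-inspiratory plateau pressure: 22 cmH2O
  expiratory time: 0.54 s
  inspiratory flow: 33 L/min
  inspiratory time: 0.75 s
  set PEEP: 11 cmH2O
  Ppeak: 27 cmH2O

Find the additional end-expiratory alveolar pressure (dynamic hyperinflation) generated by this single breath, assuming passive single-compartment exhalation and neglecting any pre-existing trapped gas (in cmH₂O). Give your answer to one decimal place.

Flow: 33 L/min ÷ 60 = 0.55 L/s.
Vt = flow × Ti = 0.55 L/s × 0.75 s × 1000 mL/L = 412.5 mL.
R = (PIP − Pplat)/V̇ = (27 − 22) / 0.55 = 5.0/0.55 = 9.091 cmH2O·s/L.
C = Vt/(Pplat − PEEP) = 412.5 / (22 − 11) = 412.5/11.0 = 37.5 mL/cmH2O.
τ = R × C = 9.091 × 0.0375 L/cmH2O = 0.3409 s.
Fraction remaining = e^(−Te/τ) = e^(−0.54/0.3409) = 0.2051; trapped volume = 412.5 × 0.2051 = 84.604 mL.
Additional alveolar pressure from trapping ≈ V_trapped / C = 84.604 / 37.5 = 2.256 cmH2O.

2.3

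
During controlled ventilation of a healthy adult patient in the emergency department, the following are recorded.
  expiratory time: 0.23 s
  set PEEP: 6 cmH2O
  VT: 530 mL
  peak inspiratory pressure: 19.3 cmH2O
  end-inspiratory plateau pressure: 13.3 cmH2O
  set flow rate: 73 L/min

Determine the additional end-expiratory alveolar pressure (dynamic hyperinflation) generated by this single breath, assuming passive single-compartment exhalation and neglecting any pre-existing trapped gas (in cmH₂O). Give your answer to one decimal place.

Flow: 73 L/min ÷ 60 = 1.2167 L/s.
R = (PIP − Pplat)/V̇ = (19.3 − 13.3) / 1.2167 = 6.0/1.2167 = 4.931 cmH2O·s/L.
C = Vt/(Pplat − PEEP) = 530.0 / (13.3 − 6) = 530.0/7.3 = 72.603 mL/cmH2O.
τ = R × C = 4.931 × 0.0726 L/cmH2O = 0.358 s.
Fraction remaining = e^(−Te/τ) = e^(−0.23/0.358) = 0.526; trapped volume = 530.0 × 0.526 = 278.78 mL.
Additional alveolar pressure from trapping ≈ V_trapped / C = 278.78 / 72.603 = 3.84 cmH2O.

3.8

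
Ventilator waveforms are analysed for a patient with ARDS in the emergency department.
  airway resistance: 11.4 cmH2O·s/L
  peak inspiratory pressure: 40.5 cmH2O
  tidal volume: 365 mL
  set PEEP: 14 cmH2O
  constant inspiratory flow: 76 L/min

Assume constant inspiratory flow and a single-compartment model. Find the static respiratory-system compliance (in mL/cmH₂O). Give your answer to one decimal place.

Flow: 76 L/min ÷ 60 = 1.2667 L/s.
Equation of motion (constant flow): PIP = Vt/C + R·V̇ + PEEP.
Vt/C = PIP − R·V̇ − PEEP = 40.5 − 11.4×1.2667 − 14 = 40.5 − 14.44 − 14 = 12.06 cmH2O.
C = Vt / 12.06 = 365 / 12.06 = 30.265 mL/cmH2O.

30.3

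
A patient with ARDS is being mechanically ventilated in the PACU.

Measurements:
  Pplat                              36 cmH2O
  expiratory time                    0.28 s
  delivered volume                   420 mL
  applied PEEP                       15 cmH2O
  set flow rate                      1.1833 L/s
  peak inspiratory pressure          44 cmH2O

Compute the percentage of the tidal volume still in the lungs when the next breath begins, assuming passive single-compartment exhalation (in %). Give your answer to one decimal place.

R = (PIP − Pplat)/V̇ = (44 − 36) / 1.1833 = 8.0/1.1833 = 6.761 cmH2O·s/L.
C = Vt/(Pplat − PEEP) = 420.0 / (36 − 15) = 420.0/21.0 = 20.0 mL/cmH2O.
τ = R × C = 6.761 × 0.02 L/cmH2O = 0.1352 s.
Fraction remaining at end-expiration = e^(−Te/τ) = e^(−0.28/0.1352) = 0.1261 → 12.61%.

12.6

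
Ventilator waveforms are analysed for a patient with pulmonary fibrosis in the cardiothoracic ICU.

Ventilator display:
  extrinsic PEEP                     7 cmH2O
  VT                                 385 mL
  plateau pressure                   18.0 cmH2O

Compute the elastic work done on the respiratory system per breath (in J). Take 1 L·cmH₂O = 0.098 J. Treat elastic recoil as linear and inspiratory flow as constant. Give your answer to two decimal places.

Elastic work ≈ ½ × (Pplat − PEEP) × Vt = 0.5 × (18.0 − 7) × 0.385 L = 0.5 × 11.0 × 0.385 = 2.118 L·cmH2O.
× 0.098 J/(L·cmH2O) → 0.2076 J.

0.21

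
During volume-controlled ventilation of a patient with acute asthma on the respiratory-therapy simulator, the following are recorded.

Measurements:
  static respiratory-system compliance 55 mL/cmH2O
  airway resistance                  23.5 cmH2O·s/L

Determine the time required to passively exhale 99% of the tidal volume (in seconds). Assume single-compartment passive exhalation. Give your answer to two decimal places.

τ = R × C = 23.5 × 55 mL/cmH2O = 23.5 × 0.055 L/cmH2O = 1.293 s.
Exhaled fraction f = 1 − e^(−t/τ) → t = −τ·ln(1 − f) = −1.293·ln(0.01) = 5.954 s.

5.95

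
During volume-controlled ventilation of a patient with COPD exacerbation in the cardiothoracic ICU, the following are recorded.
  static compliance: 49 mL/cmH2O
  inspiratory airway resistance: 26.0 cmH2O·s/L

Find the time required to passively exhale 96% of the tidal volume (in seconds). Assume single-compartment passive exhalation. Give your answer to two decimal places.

4.10

τ = R × C = 26.0 × 49 mL/cmH2O = 26.0 × 0.049 L/cmH2O = 1.274 s.
Exhaled fraction f = 1 − e^(−t/τ) → t = −τ·ln(1 − f) = −1.274·ln(0.04) = 4.101 s.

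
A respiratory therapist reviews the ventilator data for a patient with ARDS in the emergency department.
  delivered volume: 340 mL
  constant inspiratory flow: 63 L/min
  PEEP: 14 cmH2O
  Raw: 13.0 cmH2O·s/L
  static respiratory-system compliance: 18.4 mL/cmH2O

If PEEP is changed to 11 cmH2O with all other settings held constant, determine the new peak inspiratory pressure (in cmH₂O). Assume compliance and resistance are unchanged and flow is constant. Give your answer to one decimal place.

43.1

Flow: 63 L/min ÷ 60 = 1.05 L/s.
PIP = Vt/C + R·V̇ + PEEP (constant-flow equation of motion).
Only the baseline term changes: ΔPIP = ΔPEEP = 11 − 14 = -3.0 cmH2O.
Original PIP = 340/18.4 + 13.0×1.05 + 14 = 46.128 cmH2O; new PIP = 46.128 + (-3.0) = 43.128 cmH2O.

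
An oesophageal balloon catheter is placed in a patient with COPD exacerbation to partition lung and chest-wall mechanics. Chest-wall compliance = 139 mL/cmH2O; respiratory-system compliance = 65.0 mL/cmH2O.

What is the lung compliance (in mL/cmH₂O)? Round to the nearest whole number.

122

1/CL = 1/Crs − 1/Ccw.
1/CL = 1/65.0 − 1/139 = 0.00819.
CL = 122.1 mL/cmH2O.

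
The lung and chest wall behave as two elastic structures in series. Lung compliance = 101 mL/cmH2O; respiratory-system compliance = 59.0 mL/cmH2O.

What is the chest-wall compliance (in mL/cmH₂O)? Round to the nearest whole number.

142

1/Ccw = 1/Crs − 1/CL.
1/Ccw = 1/59.0 − 1/101 = 0.007048.
Ccw = 141.88 mL/cmH2O.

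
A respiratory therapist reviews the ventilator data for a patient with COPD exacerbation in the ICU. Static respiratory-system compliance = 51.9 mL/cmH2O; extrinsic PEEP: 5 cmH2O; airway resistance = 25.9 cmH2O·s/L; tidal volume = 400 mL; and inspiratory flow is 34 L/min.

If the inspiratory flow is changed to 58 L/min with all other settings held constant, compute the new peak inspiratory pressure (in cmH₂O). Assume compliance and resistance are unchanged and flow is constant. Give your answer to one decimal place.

37.7

Flow: 34 L/min ÷ 60 = 0.5667 L/s.
New flow: 58 L/min ÷ 60 = 0.9667 L/s.
PIP = Vt/C + R·V̇ + PEEP (constant-flow equation of motion).
Only the resistive term changes: ΔPIP = R × ΔV̇ = 25.9 × (0.9667 − 0.5667) = 25.9 × 0.4 = 10.36 cmH2O.
Original PIP = 400/51.9 + 25.9×0.5667 + 5 = 27.385 cmH2O; new PIP = 27.385 + (10.36) = 37.745 cmH2O.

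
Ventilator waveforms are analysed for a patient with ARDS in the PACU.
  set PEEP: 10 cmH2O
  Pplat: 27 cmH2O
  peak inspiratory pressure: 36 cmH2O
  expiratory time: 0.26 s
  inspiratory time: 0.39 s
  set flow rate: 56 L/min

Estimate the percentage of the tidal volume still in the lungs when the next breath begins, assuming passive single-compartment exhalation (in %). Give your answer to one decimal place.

Flow: 56 L/min ÷ 60 = 0.9333 L/s.
Vt = flow × Ti = 0.9333 L/s × 0.39 s × 1000 mL/L = 363.99 mL.
R = (PIP − Pplat)/V̇ = (36 − 27) / 0.9333 = 9.0/0.9333 = 9.643 cmH2O·s/L.
C = Vt/(Pplat − PEEP) = 363.99 / (27 − 10) = 363.99/17.0 = 21.411 mL/cmH2O.
τ = R × C = 9.643 × 0.02141 L/cmH2O = 0.2065 s.
Fraction remaining at end-expiration = e^(−Te/τ) = e^(−0.26/0.2065) = 0.2839 → 28.39%.

28.4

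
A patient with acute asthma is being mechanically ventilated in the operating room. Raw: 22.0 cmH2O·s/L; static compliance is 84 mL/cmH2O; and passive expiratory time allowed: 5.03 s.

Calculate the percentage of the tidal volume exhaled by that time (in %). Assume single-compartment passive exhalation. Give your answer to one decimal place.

τ = R × C = 22.0 × 84 mL/cmH2O = 22.0 × 0.084 L/cmH2O = 1.848 s.
Passive exhalation: V(t)/V₀ = e^(−t/τ) = e^(−5.03/1.848) = 0.06575.
Fraction exhaled = 1 − 0.06575 = 0.9343 → 93.43%.

93.4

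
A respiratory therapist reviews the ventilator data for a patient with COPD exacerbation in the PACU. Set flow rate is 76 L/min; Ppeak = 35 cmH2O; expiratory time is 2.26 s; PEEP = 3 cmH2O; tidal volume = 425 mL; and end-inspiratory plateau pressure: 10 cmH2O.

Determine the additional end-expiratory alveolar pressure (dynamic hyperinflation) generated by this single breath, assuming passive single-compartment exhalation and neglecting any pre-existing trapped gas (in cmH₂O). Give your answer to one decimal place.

Flow: 76 L/min ÷ 60 = 1.2667 L/s.
R = (PIP − Pplat)/V̇ = (35 − 10) / 1.2667 = 25.0/1.2667 = 19.736 cmH2O·s/L.
C = Vt/(Pplat − PEEP) = 425.0 / (10 − 3) = 425.0/7.0 = 60.714 mL/cmH2O.
τ = R × C = 19.736 × 0.06071 L/cmH2O = 1.198 s.
Fraction remaining = e^(−Te/τ) = e^(−2.26/1.198) = 0.1516; trapped volume = 425.0 × 0.1516 = 64.43 mL.
Additional alveolar pressure from trapping ≈ V_trapped / C = 64.43 / 60.714 = 1.061 cmH2O.

1.1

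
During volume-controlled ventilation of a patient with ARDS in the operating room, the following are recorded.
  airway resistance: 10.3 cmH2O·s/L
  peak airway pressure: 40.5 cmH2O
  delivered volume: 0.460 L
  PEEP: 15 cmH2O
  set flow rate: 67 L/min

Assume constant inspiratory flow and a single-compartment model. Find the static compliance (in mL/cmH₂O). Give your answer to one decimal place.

32.9

Flow: 67 L/min ÷ 60 = 1.1167 L/s.
Equation of motion (constant flow): PIP = Vt/C + R·V̇ + PEEP.
Vt/C = PIP − R·V̇ − PEEP = 40.5 − 10.3×1.1167 − 15 = 40.5 − 11.502 − 15 = 13.998 cmH2O.
C = Vt / 13.998 = 460 / 13.998 = 32.862 mL/cmH2O.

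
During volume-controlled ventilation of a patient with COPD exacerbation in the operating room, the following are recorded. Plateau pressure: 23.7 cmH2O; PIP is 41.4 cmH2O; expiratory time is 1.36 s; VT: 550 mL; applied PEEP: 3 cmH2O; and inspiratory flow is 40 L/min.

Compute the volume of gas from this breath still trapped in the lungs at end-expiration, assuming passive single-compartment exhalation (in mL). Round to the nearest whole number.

80

Flow: 40 L/min ÷ 60 = 0.6667 L/s.
R = (PIP − Pplat)/V̇ = (41.4 − 23.7) / 0.6667 = 17.7/0.6667 = 26.549 cmH2O·s/L.
C = Vt/(Pplat − PEEP) = 550.0 / (23.7 − 3) = 550.0/20.7 = 26.57 mL/cmH2O.
τ = R × C = 26.549 × 0.02657 L/cmH2O = 0.7054 s.
Fraction remaining = e^(−Te/τ) = e^(−1.36/0.7054) = 0.1454.
Trapped volume = 550.0 × 0.1454 = 79.97 mL.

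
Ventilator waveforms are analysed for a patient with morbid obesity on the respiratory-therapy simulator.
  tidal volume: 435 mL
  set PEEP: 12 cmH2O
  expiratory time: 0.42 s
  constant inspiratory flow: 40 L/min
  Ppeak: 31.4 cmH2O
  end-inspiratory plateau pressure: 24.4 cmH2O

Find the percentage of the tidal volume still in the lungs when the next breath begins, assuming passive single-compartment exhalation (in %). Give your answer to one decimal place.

Flow: 40 L/min ÷ 60 = 0.6667 L/s.
R = (PIP − Pplat)/V̇ = (31.4 − 24.4) / 0.6667 = 7.0/0.6667 = 10.499 cmH2O·s/L.
C = Vt/(Pplat − PEEP) = 435.0 / (24.4 − 12) = 435.0/12.4 = 35.081 mL/cmH2O.
τ = R × C = 10.499 × 0.03508 L/cmH2O = 0.3683 s.
Fraction remaining at end-expiration = e^(−Te/τ) = e^(−0.42/0.3683) = 0.3197 → 31.97%.

32.0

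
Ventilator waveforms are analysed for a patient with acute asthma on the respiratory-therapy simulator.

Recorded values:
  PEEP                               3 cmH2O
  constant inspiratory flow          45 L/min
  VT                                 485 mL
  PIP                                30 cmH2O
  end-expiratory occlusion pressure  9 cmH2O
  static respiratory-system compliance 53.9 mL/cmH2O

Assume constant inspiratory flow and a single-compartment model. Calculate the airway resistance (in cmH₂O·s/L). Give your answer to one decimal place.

16.0

Flow: 45 L/min ÷ 60 = 0.75 L/s.
Total PEEP = 9 cmH2O (set 3 + intrinsic 6); this is the baseline alveolar pressure.
Equation of motion (constant flow): PIP = Vt/C + R·V̇ + PEEP.
R·V̇ = PIP − Vt/C − PEEP = 30 − 485/53.9 − 9 = 30 − 8.998 − 9 = 12.002 cmH2O.
R = 12.002 / 0.75 = 16.003 cmH2O·s/L.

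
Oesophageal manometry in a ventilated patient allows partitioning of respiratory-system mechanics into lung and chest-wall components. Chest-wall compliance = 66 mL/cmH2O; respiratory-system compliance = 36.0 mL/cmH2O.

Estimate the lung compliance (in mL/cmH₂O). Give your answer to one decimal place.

1/CL = 1/Crs − 1/Ccw.
1/CL = 1/36.0 − 1/66 = 0.01263.
CL = 79.177 mL/cmH2O.

79.2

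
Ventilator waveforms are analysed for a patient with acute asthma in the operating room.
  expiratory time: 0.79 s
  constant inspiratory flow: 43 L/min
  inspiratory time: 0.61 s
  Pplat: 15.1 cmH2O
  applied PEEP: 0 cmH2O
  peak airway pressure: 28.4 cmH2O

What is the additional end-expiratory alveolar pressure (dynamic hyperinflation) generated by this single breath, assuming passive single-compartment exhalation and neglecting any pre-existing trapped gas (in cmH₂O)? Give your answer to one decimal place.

Flow: 43 L/min ÷ 60 = 0.7167 L/s.
Vt = flow × Ti = 0.7167 L/s × 0.61 s × 1000 mL/L = 437.19 mL.
R = (PIP − Pplat)/V̇ = (28.4 − 15.1) / 0.7167 = 13.3/0.7167 = 18.557 cmH2O·s/L.
C = Vt/(Pplat − PEEP) = 437.19 / (15.1 − 0) = 437.19/15.1 = 28.953 mL/cmH2O.
τ = R × C = 18.557 × 0.02895 L/cmH2O = 0.5372 s.
Fraction remaining = e^(−Te/τ) = e^(−0.79/0.5372) = 0.2298; trapped volume = 437.19 × 0.2298 = 100.47 mL.
Additional alveolar pressure from trapping ≈ V_trapped / C = 100.47 / 28.953 = 3.47 cmH2O.

3.5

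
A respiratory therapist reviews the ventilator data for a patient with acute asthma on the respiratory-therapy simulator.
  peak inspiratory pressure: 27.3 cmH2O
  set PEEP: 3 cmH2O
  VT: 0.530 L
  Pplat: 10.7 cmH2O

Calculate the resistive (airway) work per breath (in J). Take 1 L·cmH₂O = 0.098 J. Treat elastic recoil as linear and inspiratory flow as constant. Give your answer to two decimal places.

0.86

With constant inspiratory flow the resistive pressure is constant at PIP − Pplat = 27.3 − 10.7 = 16.6 cmH2O, so resistive work = 16.6 × 0.530 = 8.798 L·cmH2O.
× 0.098 J/(L·cmH2O) → 0.8622 J.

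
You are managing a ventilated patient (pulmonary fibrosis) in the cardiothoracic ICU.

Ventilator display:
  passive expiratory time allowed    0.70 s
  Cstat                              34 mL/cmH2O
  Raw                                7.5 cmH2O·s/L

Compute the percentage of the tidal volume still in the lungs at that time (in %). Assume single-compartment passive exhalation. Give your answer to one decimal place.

6.4

τ = R × C = 7.5 × 34 mL/cmH2O = 7.5 × 0.034 L/cmH2O = 0.255 s.
Passive exhalation: V(t)/V₀ = e^(−t/τ) = e^(−0.70/0.255) = 0.06424.
Fraction remaining = 0.06424 → 6.424%.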